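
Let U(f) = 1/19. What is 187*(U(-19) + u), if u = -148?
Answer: -525657/19 ≈ -27666.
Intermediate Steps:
U(f) = 1/19
187*(U(-19) + u) = 187*(1/19 - 148) = 187*(-2811/19) = -525657/19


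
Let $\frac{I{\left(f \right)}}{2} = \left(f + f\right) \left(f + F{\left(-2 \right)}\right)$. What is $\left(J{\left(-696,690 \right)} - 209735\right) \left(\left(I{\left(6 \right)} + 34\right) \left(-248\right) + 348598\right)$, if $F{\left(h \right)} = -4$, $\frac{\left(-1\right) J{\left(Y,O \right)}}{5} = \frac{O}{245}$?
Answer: $- \frac{3373779998710}{49} \approx -6.8853 \cdot 10^{10}$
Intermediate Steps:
$J{\left(Y,O \right)} = - \frac{O}{49}$ ($J{\left(Y,O \right)} = - 5 \frac{O}{245} = - \frac{O}{49}$)
$I{\left(f \right)} = 4 f \left(-4 + f\right)$ ($I{\left(f \right)} = 2 \left(f + f\right) \left(f - 4\right) = 2 \cdot 2 f \left(-4 + f\right) = 4 f \left(-4 + f\right)$)
$\left(J{\left(-696,690 \right)} - 209735\right) \left(\left(I{\left(6 \right)} + 34\right) \left(-248\right) + 348598\right) = \left(\left(- \frac{1}{49}\right) 690 - 209735\right) \left(\left(4 \cdot 6 \left(-4 + 6\right) + 34\right) \left(-248\right) + 348598\right) = \left(- \frac{690}{49} - 209735\right) \left(\left(4 \cdot 6 \cdot 2 + 34\right) \left(-248\right) + 348598\right) = - \frac{10277705 \left(\left(48 + 34\right) \left(-248\right) + 348598\right)}{49} = - \frac{10277705 \left(82 \left(-248\right) + 348598\right)}{49} = - \frac{10277705 \left(-20336 + 348598\right)}{49} = \left(- \frac{10277705}{49}\right) 328262 = - \frac{3373779998710}{49}$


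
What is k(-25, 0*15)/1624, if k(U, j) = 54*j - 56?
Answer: -1/29 ≈ -0.034483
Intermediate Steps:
k(U, j) = -56 + 54*j
k(-25, 0*15)/1624 = (-56 + 54*(0*15))/1624 = (-56 + 54*0)*(1/1624) = (-56 + 0)*(1/1624) = -56*1/1624 = -1/29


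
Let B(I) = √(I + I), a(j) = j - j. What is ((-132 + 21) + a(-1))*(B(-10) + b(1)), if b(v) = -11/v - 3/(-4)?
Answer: 4551/4 - 222*I*√5 ≈ 1137.8 - 496.41*I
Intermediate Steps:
b(v) = ¾ - 11/v (b(v) = -11/v - 3*(-¼) = -11/v + ¾ = ¾ - 11/v)
a(j) = 0
B(I) = √2*√I (B(I) = √(2*I) = √2*√I)
((-132 + 21) + a(-1))*(B(-10) + b(1)) = ((-132 + 21) + 0)*(√2*√(-10) + (¾ - 11/1)) = (-111 + 0)*(√2*(I*√10) + (¾ - 11*1)) = -111*(2*I*√5 + (¾ - 11)) = -111*(2*I*√5 - 41/4) = -111*(-41/4 + 2*I*√5) = 4551/4 - 222*I*√5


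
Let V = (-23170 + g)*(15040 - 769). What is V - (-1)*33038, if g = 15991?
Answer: -102418471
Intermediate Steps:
V = -102451509 (V = (-23170 + 15991)*(15040 - 769) = -7179*14271 = -102451509)
V - (-1)*33038 = -102451509 - (-1)*33038 = -102451509 - 1*(-33038) = -102451509 + 33038 = -102418471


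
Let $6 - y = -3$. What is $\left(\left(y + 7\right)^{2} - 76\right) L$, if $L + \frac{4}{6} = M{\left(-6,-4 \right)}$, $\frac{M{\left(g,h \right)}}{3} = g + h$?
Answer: $-5520$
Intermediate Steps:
$y = 9$ ($y = 6 - -3 = 6 + 3 = 9$)
$M{\left(g,h \right)} = 3 g + 3 h$ ($M{\left(g,h \right)} = 3 \left(g + h\right) = 3 g + 3 h$)
$L = - \frac{92}{3}$ ($L = - \frac{2}{3} + \left(3 \left(-6\right) + 3 \left(-4\right)\right) = - \frac{2}{3} - 30 = - \frac{92}{3} \approx -30.667$)
$\left(\left(y + 7\right)^{2} - 76\right) L = \left(\left(9 + 7\right)^{2} - 76\right) \left(- \frac{92}{3}\right) = \left(16^{2} - 76\right) \left(- \frac{92}{3}\right) = \left(256 - 76\right) \left(- \frac{92}{3}\right) = 180 \left(- \frac{92}{3}\right) = -5520$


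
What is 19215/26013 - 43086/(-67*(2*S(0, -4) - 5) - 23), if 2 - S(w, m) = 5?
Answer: -61504256/1031849 ≈ -59.606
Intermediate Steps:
S(w, m) = -3 (S(w, m) = 2 - 1*5 = 2 - 5 = -3)
19215/26013 - 43086/(-67*(2*S(0, -4) - 5) - 23) = 19215/26013 - 43086/(-67*(2*(-3) - 5) - 23) = 19215*(1/26013) - 43086/(-67*(-6 - 5) - 23) = 6405/8671 - 43086/(-67*(-11) - 23) = 6405/8671 - 43086/(737 - 23) = 6405/8671 - 43086/714 = 6405/8671 - 43086*1/714 = 6405/8671 - 7181/119 = -61504256/1031849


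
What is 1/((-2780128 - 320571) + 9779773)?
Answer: 1/6679074 ≈ 1.4972e-7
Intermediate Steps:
1/((-2780128 - 320571) + 9779773) = 1/(-3100699 + 9779773) = 1/6679074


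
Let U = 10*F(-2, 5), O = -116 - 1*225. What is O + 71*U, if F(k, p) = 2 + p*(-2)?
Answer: -6021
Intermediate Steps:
F(k, p) = 2 - 2*p
O = -341 (O = -116 - 225 = -341)
U = -80 (U = 10*(2 - 2*5) = 10*(2 - 10) = 10*(-8) = -80)
O + 71*U = -341 + 71*(-80) = -341 - 5680 = -6021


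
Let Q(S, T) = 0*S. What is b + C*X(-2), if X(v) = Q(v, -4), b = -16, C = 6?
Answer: -16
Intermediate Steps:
Q(S, T) = 0
X(v) = 0
b + C*X(-2) = -16 + 6*0 = -16 + 0 = -16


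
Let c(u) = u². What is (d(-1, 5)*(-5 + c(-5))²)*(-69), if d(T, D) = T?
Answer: 27600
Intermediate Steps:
(d(-1, 5)*(-5 + c(-5))²)*(-69) = -(-5 + (-5)²)²*(-69) = -(-5 + 25)²*(-69) = -1*20²*(-69) = -1*400*(-69) = -400*(-69) = 27600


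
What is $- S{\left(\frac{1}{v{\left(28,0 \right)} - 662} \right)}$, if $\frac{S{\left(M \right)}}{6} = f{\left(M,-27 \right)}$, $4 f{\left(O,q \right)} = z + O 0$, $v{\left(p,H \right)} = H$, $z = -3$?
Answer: $\frac{9}{2} \approx 4.5$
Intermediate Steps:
$f{\left(O,q \right)} = - \frac{3}{4}$ ($f{\left(O,q \right)} = \frac{-3 + O 0}{4} = \frac{-3 + 0}{4} = \frac{1}{4} \left(-3\right) = - \frac{3}{4}$)
$S{\left(M \right)} = - \frac{9}{2}$ ($S{\left(M \right)} = 6 \left(- \frac{3}{4}\right) = - \frac{9}{2}$)
$- S{\left(\frac{1}{v{\left(28,0 \right)} - 662} \right)} = \left(-1\right) \left(- \frac{9}{2}\right) = \frac{9}{2}$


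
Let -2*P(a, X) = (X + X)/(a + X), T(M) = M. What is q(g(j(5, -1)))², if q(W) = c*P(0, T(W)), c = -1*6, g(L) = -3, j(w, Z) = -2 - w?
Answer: 36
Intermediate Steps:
c = -6
P(a, X) = -X/(X + a) (P(a, X) = -(X + X)/(2*(a + X)) = -2*X/(2*(X + a)) = -X/(X + a))
q(W) = 6 (q(W) = -(-6)*W/(W + 0) = -(-6)*W/W = -6*(-1) = 6)
q(g(j(5, -1)))² = 6² = 36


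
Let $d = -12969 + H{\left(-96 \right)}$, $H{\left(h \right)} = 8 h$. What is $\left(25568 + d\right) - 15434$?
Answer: $-3603$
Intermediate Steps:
$d = -13737$ ($d = -12969 + 8 \left(-96\right) = -12969 - 768 = -13737$)
$\left(25568 + d\right) - 15434 = \left(25568 - 13737\right) - 15434 = 11831 - 15434 = -3603$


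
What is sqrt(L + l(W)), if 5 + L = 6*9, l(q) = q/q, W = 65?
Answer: 5*sqrt(2) ≈ 7.0711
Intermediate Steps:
l(q) = 1
L = 49 (L = -5 + 6*9 = -5 + 54 = 49)
sqrt(L + l(W)) = sqrt(49 + 1) = sqrt(50) = 5*sqrt(2)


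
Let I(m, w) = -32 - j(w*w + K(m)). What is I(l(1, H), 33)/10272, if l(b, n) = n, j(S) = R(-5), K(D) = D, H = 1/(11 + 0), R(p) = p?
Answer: -9/3424 ≈ -0.0026285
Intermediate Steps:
H = 1/11 ≈ 0.090909
j(S) = -5
I(m, w) = -27 (I(m, w) = -32 - 1*(-5) = -32 + 5 = -27)
I(l(1, H), 33)/10272 = -27/10272 = -27*1/10272 = -9/3424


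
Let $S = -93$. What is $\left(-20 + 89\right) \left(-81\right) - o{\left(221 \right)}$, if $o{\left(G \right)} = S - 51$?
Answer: $-5445$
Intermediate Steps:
$o{\left(G \right)} = -144$ ($o{\left(G \right)} = -93 - 51 = -144$)
$\left(-20 + 89\right) \left(-81\right) - o{\left(221 \right)} = \left(-20 + 89\right) \left(-81\right) - -144 = 69 \left(-81\right) + 144 = -5589 + 144 = -5445$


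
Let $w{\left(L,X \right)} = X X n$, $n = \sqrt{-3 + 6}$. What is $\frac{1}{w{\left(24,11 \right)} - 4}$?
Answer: $\frac{4}{43907} + \frac{121 \sqrt{3}}{43907} \approx 0.0048643$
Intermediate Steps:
$n = \sqrt{3} \approx 1.732$
$w{\left(L,X \right)} = \sqrt{3} X^{2}$ ($w{\left(L,X \right)} = X X \sqrt{3} = X^{2} \sqrt{3} = \sqrt{3} X^{2}$)
$\frac{1}{w{\left(24,11 \right)} - 4} = \frac{1}{\sqrt{3} \cdot 11^{2} - 4} = \frac{1}{\sqrt{3} \cdot 121 - 4} = \frac{1}{121 \sqrt{3} - 4} = \frac{1}{-4 + 121 \sqrt{3}}$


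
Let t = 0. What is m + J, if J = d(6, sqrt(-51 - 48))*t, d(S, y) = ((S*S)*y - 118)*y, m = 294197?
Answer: 294197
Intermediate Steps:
d(S, y) = y*(-118 + y*S**2) (d(S, y) = (S**2*y - 118)*y = (y*S**2 - 118)*y = (-118 + y*S**2)*y = y*(-118 + y*S**2))
J = 0 (J = (sqrt(-51 - 48)*(-118 + sqrt(-51 - 48)*6**2))*0 = (sqrt(-99)*(-118 + sqrt(-99)*36))*0 = ((3*I*sqrt(11))*(-118 + (3*I*sqrt(11))*36))*0 = ((3*I*sqrt(11))*(-118 + 108*I*sqrt(11)))*0 = (3*I*sqrt(11)*(-118 + 108*I*sqrt(11)))*0 = 0)
m + J = 294197 + 0 = 294197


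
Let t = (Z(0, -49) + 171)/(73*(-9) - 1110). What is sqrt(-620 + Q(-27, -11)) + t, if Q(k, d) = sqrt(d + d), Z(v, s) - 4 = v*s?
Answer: -175/1767 + sqrt(-620 + I*sqrt(22)) ≈ -0.0048528 + 24.9*I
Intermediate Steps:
Z(v, s) = 4 + s*v (Z(v, s) = 4 + v*s = 4 + s*v)
Q(k, d) = sqrt(2)*sqrt(d) (Q(k, d) = sqrt(2*d) = sqrt(2)*sqrt(d))
t = -175/1767 (t = ((4 - 49*0) + 171)/(73*(-9) - 1110) = ((4 + 0) + 171)/(-657 - 1110) = (4 + 171)/(-1767) = 175*(-1/1767) = -175/1767 ≈ -0.099038)
sqrt(-620 + Q(-27, -11)) + t = sqrt(-620 + sqrt(2)*sqrt(-11)) - 175/1767 = sqrt(-620 + sqrt(2)*(I*sqrt(11))) - 175/1767 = sqrt(-620 + I*sqrt(22)) - 175/1767 = -175/1767 + sqrt(-620 + I*sqrt(22))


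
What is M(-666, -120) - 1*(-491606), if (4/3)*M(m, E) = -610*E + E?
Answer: 546416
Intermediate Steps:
M(m, E) = -1827*E/4 (M(m, E) = 3*(-610*E + E)/4 = 3*(-609*E)/4 = -1827*E/4)
M(-666, -120) - 1*(-491606) = -1827/4*(-120) - 1*(-491606) = 54810 + 491606 = 546416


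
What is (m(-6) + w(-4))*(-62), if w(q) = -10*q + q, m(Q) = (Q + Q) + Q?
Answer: -1116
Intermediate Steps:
m(Q) = 3*Q (m(Q) = 2*Q + Q = 3*Q)
w(q) = -9*q
(m(-6) + w(-4))*(-62) = (3*(-6) - 9*(-4))*(-62) = (-18 + 36)*(-62) = 18*(-62) = -1116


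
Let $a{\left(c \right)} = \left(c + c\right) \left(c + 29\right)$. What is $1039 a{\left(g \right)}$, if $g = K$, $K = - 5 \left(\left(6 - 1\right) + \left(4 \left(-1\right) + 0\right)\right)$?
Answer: $-249360$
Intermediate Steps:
$K = -5$ ($K = - 5 \left(5 + \left(-4 + 0\right)\right) = - 5 \left(5 - 4\right) = \left(-5\right) 1 = -5$)
$g = -5$
$a{\left(c \right)} = 2 c \left(29 + c\right)$
$1039 a{\left(g \right)} = 1039 \cdot 2 \left(-5\right) \left(29 - 5\right) = 1039 \cdot 2 \left(-5\right) 24 = 1039 \left(-240\right) = -249360$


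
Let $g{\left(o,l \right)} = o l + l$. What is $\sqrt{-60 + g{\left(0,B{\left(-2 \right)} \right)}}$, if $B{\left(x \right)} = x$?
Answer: $i \sqrt{62} \approx 7.874 i$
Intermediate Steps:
$g{\left(o,l \right)} = l + l o$ ($g{\left(o,l \right)} = l o + l = l + l o$)
$\sqrt{-60 + g{\left(0,B{\left(-2 \right)} \right)}} = \sqrt{-60 - 2 \left(1 + 0\right)} = \sqrt{-60 - 2} = \sqrt{-62} = i \sqrt{62}$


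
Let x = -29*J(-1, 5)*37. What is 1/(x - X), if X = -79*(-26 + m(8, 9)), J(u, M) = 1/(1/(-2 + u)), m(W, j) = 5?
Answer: 1/1560 ≈ 0.00064103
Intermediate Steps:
J(u, M) = -2 + u
X = 1659 (X = -79*(-26 + 5) = -79*(-21) = 1659)
x = 3219 (x = -29*(-2 - 1)*37 = -29*(-3)*37 = 87*37 = 3219)
1/(x - X) = 1/(3219 - 1*1659) = 1/(3219 - 1659) = 1/1560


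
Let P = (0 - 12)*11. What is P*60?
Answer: -7920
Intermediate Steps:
P = -132 (P = -12*11 = -132)
P*60 = -132*60 = -7920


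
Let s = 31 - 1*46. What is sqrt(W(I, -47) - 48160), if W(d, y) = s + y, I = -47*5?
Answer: 3*I*sqrt(5358) ≈ 219.59*I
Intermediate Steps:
I = -235
s = -15 (s = 31 - 46 = -15)
W(d, y) = -15 + y
sqrt(W(I, -47) - 48160) = sqrt((-15 - 47) - 48160) = sqrt(-62 - 48160) = sqrt(-48222) = 3*I*sqrt(5358)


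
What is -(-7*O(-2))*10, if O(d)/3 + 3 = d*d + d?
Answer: -210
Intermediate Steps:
O(d) = -9 + 3*d + 3*d² (O(d) = -9 + 3*(d*d + d) = -9 + 3*(d² + d) = -9 + 3*(d + d²) = -9 + (3*d + 3*d²) = -9 + 3*d + 3*d²)
-(-7*O(-2))*10 = -(-7*(-9 + 3*(-2) + 3*(-2)²))*10 = -(-7*(-9 - 6 + 3*4))*10 = -(-7*(-9 - 6 + 12))*10 = -(-7*(-3))*10 = -21*10 = -1*210 = -210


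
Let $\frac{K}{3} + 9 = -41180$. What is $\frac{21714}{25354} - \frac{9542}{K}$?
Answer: $\frac{208932979}{223779837} \approx 0.93365$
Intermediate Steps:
$K = -123567$ ($K = -27 + 3 \left(-41180\right) = -27 - 123540 = -123567$)
$\frac{21714}{25354} - \frac{9542}{K} = \frac{21714}{25354} - \frac{9542}{-123567} = 21714 \cdot \frac{1}{25354} - - \frac{9542}{123567} = \frac{1551}{1811} + \frac{9542}{123567} = \frac{208932979}{223779837}$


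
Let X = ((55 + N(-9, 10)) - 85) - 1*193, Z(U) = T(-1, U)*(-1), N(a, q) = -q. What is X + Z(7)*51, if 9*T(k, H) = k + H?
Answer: -267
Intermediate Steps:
T(k, H) = H/9 + k/9 (T(k, H) = (k + H)/9 = (H + k)/9 = H/9 + k/9)
Z(U) = ⅑ - U/9 (Z(U) = (U/9 + (⅑)*(-1))*(-1) = (U/9 - ⅑)*(-1) = (-⅑ + U/9)*(-1) = ⅑ - U/9)
X = -233 (X = ((55 - 1*10) - 85) - 1*193 = ((55 - 10) - 85) - 193 = (45 - 85) - 193 = -40 - 193 = -233)
X + Z(7)*51 = -233 + (⅑ - ⅑*7)*51 = -233 + (⅑ - 7/9)*51 = -233 - ⅔*51 = -233 - 34 = -267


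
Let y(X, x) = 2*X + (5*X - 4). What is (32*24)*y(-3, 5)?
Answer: -19200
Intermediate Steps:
y(X, x) = -4 + 7*X (y(X, x) = 2*X + (-4 + 5*X) = -4 + 7*X)
(32*24)*y(-3, 5) = (32*24)*(-4 + 7*(-3)) = 768*(-4 - 21) = 768*(-25) = -19200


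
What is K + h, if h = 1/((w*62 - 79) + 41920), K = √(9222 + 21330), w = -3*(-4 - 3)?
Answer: 1/43143 + 2*√7638 ≈ 174.79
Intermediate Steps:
w = 21 (w = -3*(-7) = 21)
K = 2*√7638 (K = √30552 = 2*√7638 ≈ 174.79)
h = 1/43143 (h = 1/((21*62 - 79) + 41920) = 1/((1302 - 79) + 41920) = 1/(1223 + 41920) = 1/43143 ≈ 2.3179e-5)
K + h = 2*√7638 + 1/43143 = 1/43143 + 2*√7638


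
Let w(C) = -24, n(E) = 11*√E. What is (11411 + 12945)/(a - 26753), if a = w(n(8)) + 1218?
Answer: -24356/25559 ≈ -0.95293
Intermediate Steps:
a = 1194 (a = -24 + 1218 = 1194)
(11411 + 12945)/(a - 26753) = (11411 + 12945)/(1194 - 26753) = 24356/(-25559) = 24356*(-1/25559) = -24356/25559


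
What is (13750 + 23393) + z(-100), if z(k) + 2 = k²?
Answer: 47141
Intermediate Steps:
z(k) = -2 + k²
(13750 + 23393) + z(-100) = (13750 + 23393) + (-2 + (-100)²) = 37143 + (-2 + 10000) = 37143 + 9998 = 47141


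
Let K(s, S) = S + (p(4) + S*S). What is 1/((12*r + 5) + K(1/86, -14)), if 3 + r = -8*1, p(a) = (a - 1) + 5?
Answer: 1/63 ≈ 0.015873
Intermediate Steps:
p(a) = 4 + a (p(a) = (-1 + a) + 5 = 4 + a)
r = -11 (r = -3 - 8*1 = -3 - 8 = -11)
K(s, S) = 8 + S + S² (K(s, S) = S + ((4 + 4) + S*S) = S + (8 + S²) = 8 + S + S²)
1/((12*r + 5) + K(1/86, -14)) = 1/((12*(-11) + 5) + (8 - 14 + (-14)²)) = 1/((-132 + 5) + (8 - 14 + 196)) = 1/(-127 + 190) = 1/63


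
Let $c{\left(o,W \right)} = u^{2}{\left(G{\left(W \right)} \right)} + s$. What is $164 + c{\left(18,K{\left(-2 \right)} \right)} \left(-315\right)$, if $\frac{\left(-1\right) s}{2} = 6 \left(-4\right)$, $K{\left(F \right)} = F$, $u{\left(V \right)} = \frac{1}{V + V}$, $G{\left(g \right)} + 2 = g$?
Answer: $- \frac{957499}{64} \approx -14961.0$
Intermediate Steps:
$G{\left(g \right)} = -2 + g$
$u{\left(V \right)} = \frac{1}{2 V}$
$s = 48$ ($s = - 2 \cdot 6 \left(-4\right) = \left(-2\right) \left(-24\right) = 48$)
$c{\left(o,W \right)} = 48 + \frac{1}{4 \left(-2 + W\right)^{2}}$ ($c{\left(o,W \right)} = \left(\frac{1}{2 \left(-2 + W\right)}\right)^{2} + 48 = \frac{1}{4 \left(-2 + W\right)^{2}} + 48 = 48 + \frac{1}{4 \left(-2 + W\right)^{2}}$)
$164 + c{\left(18,K{\left(-2 \right)} \right)} \left(-315\right) = 164 + \left(48 + \frac{1}{4 \left(-2 - 2\right)^{2}}\right) \left(-315\right) = 164 + \left(48 + \frac{1}{4 \cdot 16}\right) \left(-315\right) = 164 + \left(48 + \frac{1}{4} \cdot \frac{1}{16}\right) \left(-315\right) = 164 + \left(48 + \frac{1}{64}\right) \left(-315\right) = 164 + \frac{3073}{64} \left(-315\right) = 164 - \frac{967995}{64} = - \frac{957499}{64}$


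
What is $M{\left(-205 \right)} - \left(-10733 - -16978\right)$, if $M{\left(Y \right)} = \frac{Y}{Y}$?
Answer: $-6244$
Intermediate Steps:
$M{\left(Y \right)} = 1$
$M{\left(-205 \right)} - \left(-10733 - -16978\right) = 1 - \left(-10733 - -16978\right) = 1 - \left(-10733 + 16978\right) = 1 - 6245 = -6244$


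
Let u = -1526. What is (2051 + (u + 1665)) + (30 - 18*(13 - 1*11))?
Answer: 2184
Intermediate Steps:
(2051 + (u + 1665)) + (30 - 18*(13 - 1*11)) = (2051 + (-1526 + 1665)) + (30 - 18*(13 - 1*11)) = (2051 + 139) + (30 - 18*(13 - 11)) = 2190 + (30 - 18*2) = 2190 + (30 - 36) = 2190 - 6 = 2184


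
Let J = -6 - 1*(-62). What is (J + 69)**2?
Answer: 15625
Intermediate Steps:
J = 56 (J = -6 + 62 = 56)
(J + 69)**2 = (56 + 69)**2 = 125**2 = 15625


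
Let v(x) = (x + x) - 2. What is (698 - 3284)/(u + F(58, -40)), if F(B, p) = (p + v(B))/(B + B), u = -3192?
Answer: 149988/185099 ≈ 0.81031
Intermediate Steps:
v(x) = -2 + 2*x (v(x) = 2*x - 2 = -2 + 2*x)
F(B, p) = (-2 + p + 2*B)/(2*B) (F(B, p) = (p + (-2 + 2*B))/(B + B) = (-2 + p + 2*B)/((2*B)) = (-2 + p + 2*B)*(1/(2*B)) = (-2 + p + 2*B)/(2*B))
(698 - 3284)/(u + F(58, -40)) = (698 - 3284)/(-3192 + (-1 + 58 + (½)*(-40))/58) = -2586/(-3192 + (-1 + 58 - 20)/58) = -2586/(-3192 + (1/58)*37) = -2586/(-3192 + 37/58) = -2586/(-185099/58) = -2586*(-58/185099) = 149988/185099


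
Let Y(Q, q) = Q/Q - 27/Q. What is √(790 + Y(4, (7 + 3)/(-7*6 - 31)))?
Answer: √3137/2 ≈ 28.004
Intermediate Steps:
Y(Q, q) = 1 - 27/Q
√(790 + Y(4, (7 + 3)/(-7*6 - 31))) = √(790 + (-27 + 4)/4) = √(790 + (¼)*(-23)) = √(790 - 23/4) = √(3137/4) = √3137/2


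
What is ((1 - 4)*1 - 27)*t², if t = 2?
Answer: -120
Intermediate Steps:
((1 - 4)*1 - 27)*t² = ((1 - 4)*1 - 27)*2² = (-3*1 - 27)*4 = (-3 - 27)*4 = -30*4 = -120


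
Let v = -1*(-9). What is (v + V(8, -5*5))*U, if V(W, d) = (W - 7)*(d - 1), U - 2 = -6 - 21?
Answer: 425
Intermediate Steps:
U = -25 (U = 2 + (-6 - 21) = 2 - 27 = -25)
v = 9
V(W, d) = (-1 + d)*(-7 + W) (V(W, d) = (-7 + W)*(-1 + d) = (-1 + d)*(-7 + W))
(v + V(8, -5*5))*U = (9 + (7 - 1*8 - (-35)*5 + 8*(-5*5)))*(-25) = (9 + (7 - 8 - 7*(-25) + 8*(-25)))*(-25) = (9 + (7 - 8 + 175 - 200))*(-25) = (9 - 26)*(-25) = -17*(-25) = 425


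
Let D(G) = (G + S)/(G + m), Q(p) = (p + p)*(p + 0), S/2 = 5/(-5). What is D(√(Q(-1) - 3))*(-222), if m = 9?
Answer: 1887/41 - 1221*I/41 ≈ 46.024 - 29.78*I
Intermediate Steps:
S = -2 (S = 2*(5/(-5)) = 2*(5*(-⅕)) = 2*(-1) = -2)
Q(p) = 2*p² (Q(p) = (2*p)*p = 2*p²)
D(G) = (-2 + G)/(9 + G) (D(G) = (G - 2)/(G + 9) = (-2 + G)/(9 + G))
D(√(Q(-1) - 3))*(-222) = ((-2 + √(2*(-1)² - 3))/(9 + √(2*(-1)² - 3)))*(-222) = ((-2 + √(2*1 - 3))/(9 + √(2*1 - 3)))*(-222) = ((-2 + √(2 - 3))/(9 + √(2 - 3)))*(-222) = ((-2 + √(-1))/(9 + √(-1)))*(-222) = ((-2 + I)/(9 + I))*(-222) = (((9 - I)/82)*(-2 + I))*(-222) = ((-2 + I)*(9 - I)/82)*(-222) = -111*(-2 + I)*(9 - I)/41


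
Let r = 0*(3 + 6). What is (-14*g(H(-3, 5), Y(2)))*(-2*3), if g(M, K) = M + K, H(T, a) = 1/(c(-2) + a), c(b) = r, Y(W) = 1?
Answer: 504/5 ≈ 100.80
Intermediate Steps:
r = 0 (r = 0*9 = 0)
c(b) = 0
H(T, a) = 1/a (H(T, a) = 1/(0 + a) = 1/a)
g(M, K) = K + M
(-14*g(H(-3, 5), Y(2)))*(-2*3) = (-14*(1 + 1/5))*(-2*3) = -14*(1 + ⅕)*(-6) = -14*6/5*(-6) = -84/5*(-6) = 504/5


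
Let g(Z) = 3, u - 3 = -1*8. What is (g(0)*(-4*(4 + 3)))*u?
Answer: 420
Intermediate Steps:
u = -5 (u = 3 - 1*8 = 3 - 8 = -5)
(g(0)*(-4*(4 + 3)))*u = (3*(-4*(4 + 3)))*(-5) = (3*(-4*7))*(-5) = (3*(-28))*(-5) = -84*(-5) = 420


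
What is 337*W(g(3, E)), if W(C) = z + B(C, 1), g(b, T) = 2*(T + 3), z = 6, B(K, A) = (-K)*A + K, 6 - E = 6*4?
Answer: 2022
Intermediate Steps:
E = -18 (E = 6 - 6*4 = 6 - 1*24 = 6 - 24 = -18)
B(K, A) = K - A*K (B(K, A) = -A*K + K = K - A*K)
g(b, T) = 6 + 2*T (g(b, T) = 2*(3 + T) = 6 + 2*T)
W(C) = 6 (W(C) = 6 + C*(1 - 1*1) = 6 + C*(1 - 1) = 6 + C*0 = 6 + 0 = 6)
337*W(g(3, E)) = 337*6 = 2022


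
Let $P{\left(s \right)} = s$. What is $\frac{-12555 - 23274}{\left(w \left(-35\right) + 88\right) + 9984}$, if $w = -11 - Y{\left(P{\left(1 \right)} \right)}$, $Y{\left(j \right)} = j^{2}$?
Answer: $- \frac{35829}{10492} \approx -3.4149$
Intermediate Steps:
$w = -12$ ($w = -11 - 1^{2} = -11 - 1 = -12$)
$\frac{-12555 - 23274}{\left(w \left(-35\right) + 88\right) + 9984} = \frac{-12555 - 23274}{\left(\left(-12\right) \left(-35\right) + 88\right) + 9984} = - \frac{35829}{\left(420 + 88\right) + 9984} = - \frac{35829}{508 + 9984} = - \frac{35829}{10492}$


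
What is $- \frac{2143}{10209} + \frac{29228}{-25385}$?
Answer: $- \frac{352788707}{259155465} \approx -1.3613$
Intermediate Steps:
$- \frac{2143}{10209} + \frac{29228}{-25385} = \left(-2143\right) \frac{1}{10209} + 29228 \left(- \frac{1}{25385}\right) = - \frac{2143}{10209} - \frac{29228}{25385} = - \frac{352788707}{259155465}$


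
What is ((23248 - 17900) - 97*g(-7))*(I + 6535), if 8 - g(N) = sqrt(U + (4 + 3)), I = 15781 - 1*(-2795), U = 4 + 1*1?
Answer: 114807492 + 4871534*sqrt(3) ≈ 1.2325e+8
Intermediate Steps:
U = 5 (U = 4 + 1 = 5)
I = 18576 (I = 15781 + 2795 = 18576)
g(N) = 8 - 2*sqrt(3) (g(N) = 8 - sqrt(5 + (4 + 3)) = 8 - sqrt(5 + 7) = 8 - sqrt(12) = 8 - 2*sqrt(3))
((23248 - 17900) - 97*g(-7))*(I + 6535) = ((23248 - 17900) - 97*(8 - 2*sqrt(3)))*(18576 + 6535) = (5348 + (-776 + 194*sqrt(3)))*25111 = (4572 + 194*sqrt(3))*25111 = 114807492 + 4871534*sqrt(3)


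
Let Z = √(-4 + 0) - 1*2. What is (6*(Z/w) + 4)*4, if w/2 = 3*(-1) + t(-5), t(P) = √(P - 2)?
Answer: 8*(3 + 2*√7 + 9*I)/(√7 + 3*I) ≈ 24.469 - 0.53137*I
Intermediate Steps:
t(P) = √(-2 + P)
w = -6 + 2*I*√7 (w = 2*(3*(-1) + √(-2 - 5)) = 2*(-3 + √(-7)) = 2*(-3 + I*√7) = -6 + 2*I*√7 ≈ -6.0 + 5.2915*I)
Z = -2 + 2*I (Z = √(-4) - 2 = 2*I - 2 = -2 + 2*I ≈ -2.0 + 2.0*I)
(6*(Z/w) + 4)*4 = (6*((-2 + 2*I)/(-6 + 2*I*√7)) + 4)*4 = (6*(-2 + 2*I)/(-6 + 2*I*√7) + 4)*4 = (4 + 6*(-2 + 2*I)/(-6 + 2*I*√7))*4 = 16 + 24*(-2 + 2*I)/(-6 + 2*I*√7)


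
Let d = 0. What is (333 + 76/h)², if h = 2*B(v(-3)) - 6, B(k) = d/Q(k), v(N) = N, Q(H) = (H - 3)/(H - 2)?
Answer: 923521/9 ≈ 1.0261e+5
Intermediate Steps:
Q(H) = (-3 + H)/(-2 + H)
B(k) = 0 (B(k) = 0/(((-3 + k)/(-2 + k))) = 0*((-2 + k)/(-3 + k)) = 0)
h = -6 (h = 2*0 - 6 = 0 - 6 = -6)
(333 + 76/h)² = (333 + 76/(-6))² = (333 + 76*(-⅙))² = (333 - 38/3)² = (961/3)² = 923521/9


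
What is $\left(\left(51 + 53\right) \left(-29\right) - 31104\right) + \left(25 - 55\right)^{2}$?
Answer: $-33220$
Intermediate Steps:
$\left(\left(51 + 53\right) \left(-29\right) - 31104\right) + \left(25 - 55\right)^{2} = \left(104 \left(-29\right) - 31104\right) + \left(-30\right)^{2} = \left(-3016 - 31104\right) + 900 = -34120 + 900 = -33220$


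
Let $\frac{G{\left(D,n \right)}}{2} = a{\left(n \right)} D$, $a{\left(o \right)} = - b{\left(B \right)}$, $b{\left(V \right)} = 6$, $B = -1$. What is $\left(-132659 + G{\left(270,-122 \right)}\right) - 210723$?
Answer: $-346622$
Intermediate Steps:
$a{\left(o \right)} = -6$ ($a{\left(o \right)} = \left(-1\right) 6 = -6$)
$G{\left(D,n \right)} = - 12 D$ ($G{\left(D,n \right)} = 2 \left(- 6 D\right) = - 12 D$)
$\left(-132659 + G{\left(270,-122 \right)}\right) - 210723 = \left(-132659 - 3240\right) - 210723 = -135899 - 210723 = -346622$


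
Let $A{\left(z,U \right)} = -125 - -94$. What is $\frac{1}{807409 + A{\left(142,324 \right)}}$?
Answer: $\frac{1}{807378} \approx 1.2386 \cdot 10^{-6}$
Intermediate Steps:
$A{\left(z,U \right)} = -31$ ($A{\left(z,U \right)} = -125 + 94 = -31$)
$\frac{1}{807409 + A{\left(142,324 \right)}} = \frac{1}{807409 - 31} = \frac{1}{807378}$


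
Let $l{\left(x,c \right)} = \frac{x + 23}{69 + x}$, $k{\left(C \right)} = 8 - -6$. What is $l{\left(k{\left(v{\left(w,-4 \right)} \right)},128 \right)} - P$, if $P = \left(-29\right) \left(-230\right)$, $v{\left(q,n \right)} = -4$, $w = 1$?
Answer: $- \frac{553573}{83} \approx -6669.6$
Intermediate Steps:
$k{\left(C \right)} = 14$ ($k{\left(C \right)} = 8 + 6 = 14$)
$P = 6670$
$l{\left(x,c \right)} = \frac{23 + x}{69 + x}$
$l{\left(k{\left(v{\left(w,-4 \right)} \right)},128 \right)} - P = \frac{23 + 14}{69 + 14} - 6670 = \frac{1}{83} \cdot 37 - 6670 = \frac{37}{83} - 6670 = - \frac{553573}{83}$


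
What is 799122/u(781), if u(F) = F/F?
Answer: 799122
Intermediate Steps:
u(F) = 1
799122/u(781) = 799122/1 = 799122*1 = 799122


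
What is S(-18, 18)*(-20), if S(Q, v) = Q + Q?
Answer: 720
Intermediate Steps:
S(Q, v) = 2*Q
S(-18, 18)*(-20) = (2*(-18))*(-20) = -36*(-20) = 720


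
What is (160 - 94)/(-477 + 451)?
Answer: -33/13 ≈ -2.5385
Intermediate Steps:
(160 - 94)/(-477 + 451) = 66/(-26) = 66*(-1/26) = -33/13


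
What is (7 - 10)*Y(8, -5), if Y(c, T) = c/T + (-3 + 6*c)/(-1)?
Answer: 699/5 ≈ 139.80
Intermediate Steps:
Y(c, T) = 3 - 6*c + c/T (Y(c, T) = c/T + (-3 + 6*c)*(-1) = c/T + (3 - 6*c) = 3 - 6*c + c/T)
(7 - 10)*Y(8, -5) = (7 - 10)*(3 - 6*8 + 8/(-5)) = -3*(3 - 48 + 8*(-⅕)) = -3*(3 - 48 - 8/5) = -3*(-233/5) = 699/5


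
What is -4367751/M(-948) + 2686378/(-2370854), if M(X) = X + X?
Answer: 1725034426111/749189864 ≈ 2302.5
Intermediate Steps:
M(X) = 2*X
-4367751/M(-948) + 2686378/(-2370854) = -4367751/(2*(-948)) + 2686378/(-2370854) = -4367751/(-1896) + 2686378*(-1/2370854) = -4367751*(-1/1896) - 1343189/1185427 = 1455917/632 - 1343189/1185427 = 1725034426111/749189864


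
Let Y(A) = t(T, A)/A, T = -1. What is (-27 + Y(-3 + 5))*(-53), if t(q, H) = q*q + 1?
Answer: 1378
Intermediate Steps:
t(q, H) = 1 + q² (t(q, H) = q² + 1 = 1 + q²)
Y(A) = 2/A (Y(A) = (1 + (-1)²)/A = (1 + 1)/A = 2/A)
(-27 + Y(-3 + 5))*(-53) = (-27 + 2/(-3 + 5))*(-53) = (-27 + 2/2)*(-53) = (-27 + 2*(½))*(-53) = (-27 + 1)*(-53) = -26*(-53) = 1378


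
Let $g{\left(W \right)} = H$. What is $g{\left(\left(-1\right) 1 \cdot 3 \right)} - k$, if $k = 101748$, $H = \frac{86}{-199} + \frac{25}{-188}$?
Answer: $- \frac{3806617319}{37412} \approx -1.0175 \cdot 10^{5}$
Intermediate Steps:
$H = - \frac{21143}{37412}$ ($H = 86 \left(- \frac{1}{199}\right) + 25 \left(- \frac{1}{188}\right) = - \frac{86}{199} - \frac{25}{188} = - \frac{21143}{37412} \approx -0.56514$)
$g{\left(W \right)} = - \frac{21143}{37412}$
$g{\left(\left(-1\right) 1 \cdot 3 \right)} - k = - \frac{21143}{37412} - 101748 = - \frac{3806617319}{37412}$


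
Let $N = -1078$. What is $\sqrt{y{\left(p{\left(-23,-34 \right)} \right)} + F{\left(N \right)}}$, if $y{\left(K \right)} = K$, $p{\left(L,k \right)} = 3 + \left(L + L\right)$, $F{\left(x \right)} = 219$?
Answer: $4 \sqrt{11} \approx 13.266$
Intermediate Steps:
$p{\left(L,k \right)} = 3 + 2 L$
$\sqrt{y{\left(p{\left(-23,-34 \right)} \right)} + F{\left(N \right)}} = \sqrt{\left(3 + 2 \left(-23\right)\right) + 219} = \sqrt{\left(3 - 46\right) + 219} = \sqrt{-43 + 219} = \sqrt{176} = 4 \sqrt{11}$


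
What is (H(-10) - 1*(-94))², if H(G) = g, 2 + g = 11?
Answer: 10609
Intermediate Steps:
g = 9 (g = -2 + 11 = 9)
H(G) = 9
(H(-10) - 1*(-94))² = (9 - 1*(-94))² = (9 + 94)² = 103² = 10609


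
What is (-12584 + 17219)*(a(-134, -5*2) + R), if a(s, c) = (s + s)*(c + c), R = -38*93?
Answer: 8463510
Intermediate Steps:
R = -3534
a(s, c) = 4*c*s (a(s, c) = (2*s)*(2*c) = 4*c*s)
(-12584 + 17219)*(a(-134, -5*2) + R) = (-12584 + 17219)*(4*(-5*2)*(-134) - 3534) = 4635*(4*(-10)*(-134) - 3534) = 4635*(5360 - 3534) = 4635*1826 = 8463510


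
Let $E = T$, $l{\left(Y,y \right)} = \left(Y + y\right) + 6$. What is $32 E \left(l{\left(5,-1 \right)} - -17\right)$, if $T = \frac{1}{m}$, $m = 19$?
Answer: $\frac{864}{19} \approx 45.474$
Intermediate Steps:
$T = \frac{1}{19} \approx 0.052632$
$l{\left(Y,y \right)} = 6 + Y + y$
$E = \frac{1}{19} \approx 0.052632$
$32 E \left(l{\left(5,-1 \right)} - -17\right) = 32 \cdot \frac{1}{19} \left(\left(6 + 5 - 1\right) - -17\right) = \frac{32 \left(10 + 17\right)}{19} = \frac{32}{19} \cdot 27 = \frac{864}{19}$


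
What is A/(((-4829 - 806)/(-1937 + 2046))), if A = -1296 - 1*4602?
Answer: 642882/5635 ≈ 114.09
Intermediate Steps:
A = -5898 (A = -1296 - 4602 = -5898)
A/(((-4829 - 806)/(-1937 + 2046))) = -5898*(-1937 + 2046)/(-4829 - 806) = -5898/((-5635/109)) = -5898/((-5635*1/109)) = -5898/(-5635/109) = -5898*(-109/5635) = 642882/5635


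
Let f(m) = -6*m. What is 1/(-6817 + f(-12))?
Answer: -1/6745 ≈ -0.00014826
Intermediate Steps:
1/(-6817 + f(-12)) = 1/(-6817 - 6*(-12)) = 1/(-6817 + 72) = 1/(-6745) = -1/6745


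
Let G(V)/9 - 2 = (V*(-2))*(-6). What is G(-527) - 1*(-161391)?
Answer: 104493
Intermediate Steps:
G(V) = 18 + 108*V (G(V) = 18 + 9*((V*(-2))*(-6)) = 18 + 9*(-2*V*(-6)) = 18 + 9*(12*V) = 18 + 108*V)
G(-527) - 1*(-161391) = (18 + 108*(-527)) - 1*(-161391) = (18 - 56916) + 161391 = -56898 + 161391 = 104493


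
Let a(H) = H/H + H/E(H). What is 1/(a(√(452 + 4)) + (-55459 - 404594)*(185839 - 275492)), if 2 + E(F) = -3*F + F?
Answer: 9383267441161/387014100537811431195727 - √114/774028201075622862391454 ≈ 2.4245e-11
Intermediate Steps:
E(F) = -2 - 2*F (E(F) = -2 + (-3*F + F) = -2 - 2*F)
a(H) = 1 + H/(-2 - 2*H) (a(H) = H/H + H/(-2 - 2*H) = 1 + H/(-2 - 2*H))
1/(a(√(452 + 4)) + (-55459 - 404594)*(185839 - 275492)) = 1/((2 + √(452 + 4))/(2*(1 + √(452 + 4))) + (-55459 - 404594)*(185839 - 275492)) = 1/((2 + √456)/(2*(1 + √456)) - 460053*(-89653)) = 1/((2 + 2*√114)/(2*(1 + 2*√114)) + 41245131609) = 1/(41245131609 + (2 + 2*√114)/(2*(1 + 2*√114)))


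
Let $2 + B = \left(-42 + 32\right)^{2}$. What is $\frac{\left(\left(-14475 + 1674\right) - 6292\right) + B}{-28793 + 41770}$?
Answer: $- \frac{18995}{12977} \approx -1.4637$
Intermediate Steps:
$B = 98$ ($B = -2 + \left(-42 + 32\right)^{2} = -2 + \left(-10\right)^{2} = -2 + 100 = 98$)
$\frac{\left(\left(-14475 + 1674\right) - 6292\right) + B}{-28793 + 41770} = \frac{\left(\left(-14475 + 1674\right) - 6292\right) + 98}{-28793 + 41770} = \frac{\left(-12801 - 6292\right) + 98}{12977} = \left(-19093 + 98\right) \frac{1}{12977} = \left(-18995\right) \frac{1}{12977} = - \frac{18995}{12977}$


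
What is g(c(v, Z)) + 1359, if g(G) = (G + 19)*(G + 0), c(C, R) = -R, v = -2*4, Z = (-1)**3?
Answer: 1379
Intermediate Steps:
Z = -1
v = -8
g(G) = G*(19 + G) (g(G) = (19 + G)*G = G*(19 + G))
g(c(v, Z)) + 1359 = (-1*(-1))*(19 - 1*(-1)) + 1359 = 1*(19 + 1) + 1359 = 1*20 + 1359 = 20 + 1359 = 1379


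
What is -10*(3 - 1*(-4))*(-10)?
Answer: 700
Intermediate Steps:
-10*(3 - 1*(-4))*(-10) = -10*(3 + 4)*(-10) = -10*7*(-10) = -70*(-10) = 700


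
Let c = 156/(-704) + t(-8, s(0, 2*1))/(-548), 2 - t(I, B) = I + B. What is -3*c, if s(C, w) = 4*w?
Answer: 16293/24112 ≈ 0.67572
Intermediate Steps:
t(I, B) = 2 - B - I (t(I, B) = 2 - (I + B) = 2 - (B + I) = 2 + (-B - I) = 2 - B - I)
c = -5431/24112 (c = 156/(-704) + (2 - 4*2*1 - 1*(-8))/(-548) = 156*(-1/704) + (2 - 4*2 + 8)*(-1/548) = -39/176 + (2 - 1*8 + 8)*(-1/548) = -39/176 + (2 - 8 + 8)*(-1/548) = -39/176 + 2*(-1/548) = -39/176 - 1/274 = -5431/24112 ≈ -0.22524)
-3*c = -3*(-5431/24112) = 16293/24112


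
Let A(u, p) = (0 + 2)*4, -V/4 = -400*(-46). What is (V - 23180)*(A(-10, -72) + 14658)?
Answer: -1419375480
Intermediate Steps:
V = -73600 (V = -(-100)*16*(-46) = -(-100)*(-736) = -4*18400 = -73600)
A(u, p) = 8 (A(u, p) = 2*4 = 8)
(V - 23180)*(A(-10, -72) + 14658) = (-73600 - 23180)*(8 + 14658) = -96780*14666 = -1419375480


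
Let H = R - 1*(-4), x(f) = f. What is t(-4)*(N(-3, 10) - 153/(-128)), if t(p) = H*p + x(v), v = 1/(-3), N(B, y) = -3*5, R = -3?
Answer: 7657/128 ≈ 59.820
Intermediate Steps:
N(B, y) = -15
v = -1/3 ≈ -0.33333
H = 1 (H = -3 - 1*(-4) = -3 + 4 = 1)
t(p) = -1/3 + p (t(p) = 1*p - 1/3 = p - 1/3 = -1/3 + p)
t(-4)*(N(-3, 10) - 153/(-128)) = (-1/3 - 4)*(-15 - 153/(-128)) = -13*(-15 - 153*(-1/128))/3 = -13*(-15 + 153/128)/3 = -13/3*(-1767/128) = 7657/128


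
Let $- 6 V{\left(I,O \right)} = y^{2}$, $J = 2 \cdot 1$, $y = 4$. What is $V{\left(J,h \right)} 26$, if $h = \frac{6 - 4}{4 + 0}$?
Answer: $- \frac{208}{3} \approx -69.333$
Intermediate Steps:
$h = \frac{1}{2}$ ($h = \frac{2}{4} = 2 \cdot \frac{1}{4} = \frac{1}{2} \approx 0.5$)
$J = 2$
$V{\left(I,O \right)} = - \frac{8}{3}$ ($V{\left(I,O \right)} = - \frac{4^{2}}{6} = \left(- \frac{1}{6}\right) 16 = - \frac{8}{3}$)
$V{\left(J,h \right)} 26 = \left(- \frac{8}{3}\right) 26 = - \frac{208}{3}$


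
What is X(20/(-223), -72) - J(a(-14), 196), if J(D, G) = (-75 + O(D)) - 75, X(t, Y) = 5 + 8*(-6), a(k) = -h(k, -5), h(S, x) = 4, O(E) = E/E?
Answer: 106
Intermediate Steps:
O(E) = 1
a(k) = -4 (a(k) = -1*4 = -4)
X(t, Y) = -43 (X(t, Y) = 5 - 48 = -43)
J(D, G) = -149 (J(D, G) = (-75 + 1) - 75 = -74 - 75 = -149)
X(20/(-223), -72) - J(a(-14), 196) = -43 - 1*(-149) = -43 + 149 = 106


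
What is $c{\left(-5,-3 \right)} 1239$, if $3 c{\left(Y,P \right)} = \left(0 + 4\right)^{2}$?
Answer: $6608$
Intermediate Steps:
$c{\left(Y,P \right)} = \frac{16}{3}$ ($c{\left(Y,P \right)} = \frac{\left(0 + 4\right)^{2}}{3} = \frac{4^{2}}{3} = \frac{1}{3} \cdot 16 = \frac{16}{3}$)
$c{\left(-5,-3 \right)} 1239 = \frac{16}{3} \cdot 1239 = 6608$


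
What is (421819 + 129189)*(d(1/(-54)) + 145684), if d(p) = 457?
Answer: 80524860128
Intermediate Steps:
(421819 + 129189)*(d(1/(-54)) + 145684) = (421819 + 129189)*(457 + 145684) = 551008*146141 = 80524860128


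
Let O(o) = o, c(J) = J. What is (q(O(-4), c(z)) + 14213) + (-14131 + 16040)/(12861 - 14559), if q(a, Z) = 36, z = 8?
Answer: 24192893/1698 ≈ 14248.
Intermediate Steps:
(q(O(-4), c(z)) + 14213) + (-14131 + 16040)/(12861 - 14559) = (36 + 14213) + (-14131 + 16040)/(12861 - 14559) = 14249 + 1909/(-1698) = 14249 + 1909*(-1/1698) = 14249 - 1909/1698 = 24192893/1698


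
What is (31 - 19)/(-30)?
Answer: -⅖ ≈ -0.40000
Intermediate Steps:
(31 - 19)/(-30) = -1/30*12 = -⅖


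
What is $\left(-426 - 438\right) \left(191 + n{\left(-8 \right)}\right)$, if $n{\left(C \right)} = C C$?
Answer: $-220320$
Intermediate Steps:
$n{\left(C \right)} = C^{2}$
$\left(-426 - 438\right) \left(191 + n{\left(-8 \right)}\right) = \left(-426 - 438\right) \left(191 + \left(-8\right)^{2}\right) = - 864 \left(191 + 64\right) = \left(-864\right) 255 = -220320$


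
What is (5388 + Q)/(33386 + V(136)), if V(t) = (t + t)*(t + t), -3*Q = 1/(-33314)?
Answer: 538487497/10730772540 ≈ 0.050182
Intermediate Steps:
Q = 1/99942 (Q = -1/3/(-33314) = -1/3*(-1/33314) = 1/99942 ≈ 1.0006e-5)
V(t) = 4*t**2 (V(t) = (2*t)*(2*t) = 4*t**2)
(5388 + Q)/(33386 + V(136)) = (5388 + 1/99942)/(33386 + 4*136**2) = 538487497/(99942*(33386 + 4*18496)) = 538487497/(99942*(33386 + 73984)) = (538487497/99942)/107370 = (538487497/99942)*(1/107370) = 538487497/10730772540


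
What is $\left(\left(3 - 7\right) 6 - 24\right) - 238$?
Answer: $-286$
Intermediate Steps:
$\left(\left(3 - 7\right) 6 - 24\right) - 238 = \left(\left(-4\right) 6 - 24\right) - 238 = \left(-24 - 24\right) - 238 = -48 - 238 = -286$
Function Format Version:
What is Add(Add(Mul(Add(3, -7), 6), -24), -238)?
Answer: -286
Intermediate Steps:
Add(Add(Mul(Add(3, -7), 6), -24), -238) = Add(Add(Mul(-4, 6), -24), -238) = Add(Add(-24, -24), -238) = Add(-48, -238) = -286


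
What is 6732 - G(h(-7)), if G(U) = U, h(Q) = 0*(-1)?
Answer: 6732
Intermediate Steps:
h(Q) = 0
6732 - G(h(-7)) = 6732 - 1*0 = 6732 + 0 = 6732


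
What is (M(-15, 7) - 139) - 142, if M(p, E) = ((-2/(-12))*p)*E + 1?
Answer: -595/2 ≈ -297.50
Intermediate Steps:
M(p, E) = 1 + E*p/6 (M(p, E) = ((-2*(-1/12))*p)*E + 1 = (p/6)*E + 1 = E*p/6 + 1 = 1 + E*p/6)
(M(-15, 7) - 139) - 142 = ((1 + (⅙)*7*(-15)) - 139) - 142 = ((1 - 35/2) - 139) - 142 = (-33/2 - 139) - 142 = -311/2 - 142 = -595/2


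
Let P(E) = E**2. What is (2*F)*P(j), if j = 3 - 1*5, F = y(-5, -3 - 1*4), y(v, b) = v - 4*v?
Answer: 120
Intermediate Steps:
y(v, b) = -3*v
F = 15 (F = -3*(-5) = 15)
j = -2 (j = 3 - 5 = -2)
(2*F)*P(j) = (2*15)*(-2)**2 = 30*4 = 120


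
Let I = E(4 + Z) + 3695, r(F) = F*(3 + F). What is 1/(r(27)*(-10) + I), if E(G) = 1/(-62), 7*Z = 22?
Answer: -62/273111 ≈ -0.00022701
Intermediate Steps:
Z = 22/7 (Z = (⅐)*22 = 22/7 ≈ 3.1429)
E(G) = -1/62
I = 229089/62 (I = -1/62 + 3695 = 229089/62 ≈ 3695.0)
1/(r(27)*(-10) + I) = 1/((27*(3 + 27))*(-10) + 229089/62) = 1/((27*30)*(-10) + 229089/62) = 1/(810*(-10) + 229089/62) = 1/(-8100 + 229089/62) = 1/(-273111/62) = -62/273111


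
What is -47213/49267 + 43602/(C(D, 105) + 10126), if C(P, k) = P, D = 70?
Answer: 833377993/251163166 ≈ 3.3181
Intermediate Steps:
-47213/49267 + 43602/(C(D, 105) + 10126) = -47213/49267 + 43602/(70 + 10126) = -47213*1/49267 + 43602/10196 = -47213/49267 + 43602*(1/10196) = -47213/49267 + 21801/5098 = 833377993/251163166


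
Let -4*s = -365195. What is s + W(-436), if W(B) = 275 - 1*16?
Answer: 366231/4 ≈ 91558.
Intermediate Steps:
W(B) = 259 (W(B) = 275 - 16 = 259)
s = 365195/4 (s = -¼*(-365195) = 365195/4 ≈ 91299.)
s + W(-436) = 365195/4 + 259 = 366231/4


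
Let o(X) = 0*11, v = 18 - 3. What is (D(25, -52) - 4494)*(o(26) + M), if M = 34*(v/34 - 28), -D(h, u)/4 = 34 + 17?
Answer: 4402026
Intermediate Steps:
D(h, u) = -204 (D(h, u) = -4*(34 + 17) = -4*51 = -204)
v = 15
o(X) = 0
M = -937 (M = 34*(15/34 - 28) = 34*(-937/34) = -937)
(D(25, -52) - 4494)*(o(26) + M) = (-204 - 4494)*(0 - 937) = -4698*(-937) = 4402026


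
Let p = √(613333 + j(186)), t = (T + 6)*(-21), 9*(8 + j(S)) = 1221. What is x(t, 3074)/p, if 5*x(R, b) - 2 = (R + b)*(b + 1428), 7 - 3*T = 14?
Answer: 6746248*√5521146/4600955 ≈ 3445.3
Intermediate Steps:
T = -7/3 (T = 7/3 - ⅓*14 = 7/3 - 14/3 = -7/3 ≈ -2.3333)
j(S) = 383/3 (j(S) = -8 + (⅑)*1221 = -8 + 407/3 = 383/3)
t = -77 (t = (-7/3 + 6)*(-21) = (11/3)*(-21) = -77)
x(R, b) = ⅖ + (1428 + b)*(R + b)/5 (x(R, b) = ⅖ + ((R + b)*(b + 1428))/5 = ⅖ + ((R + b)*(1428 + b))/5 = ⅖ + ((1428 + b)*(R + b))/5 = ⅖ + (1428 + b)*(R + b)/5)
p = √5521146/3 (p = √(613333 + 383/3) = √(1840382/3) = √5521146/3 ≈ 783.24)
x(t, 3074)/p = (⅖ + (⅕)*3074² + (1428/5)*(-77) + (1428/5)*3074 + (⅕)*(-77)*3074)/((√5521146/3)) = (⅖ + (⅕)*9449476 - 109956/5 + 4389672/5 - 236698/5)*(√5521146/1840382) = (⅖ + 9449476/5 - 109956/5 + 4389672/5 - 236698/5)*(√5521146/1840382) = 13492496*(√5521146/1840382)/5 = 6746248*√5521146/4600955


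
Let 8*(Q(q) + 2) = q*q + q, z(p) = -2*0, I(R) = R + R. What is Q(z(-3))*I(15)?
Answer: -60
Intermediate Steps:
I(R) = 2*R
z(p) = 0
Q(q) = -2 + q/8 + q**2/8 (Q(q) = -2 + (q*q + q)/8 = -2 + (q**2 + q)/8 = -2 + (q + q**2)/8 = -2 + (q/8 + q**2/8) = -2 + q/8 + q**2/8)
Q(z(-3))*I(15) = (-2 + (1/8)*0 + (1/8)*0**2)*(2*15) = (-2 + 0 + (1/8)*0)*30 = (-2 + 0 + 0)*30 = -2*30 = -60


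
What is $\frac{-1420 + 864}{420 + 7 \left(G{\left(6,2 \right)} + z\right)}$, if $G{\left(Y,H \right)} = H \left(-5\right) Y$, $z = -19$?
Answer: $\frac{556}{133} \approx 4.1805$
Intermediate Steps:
$G{\left(Y,H \right)} = - 5 H Y$
$\frac{-1420 + 864}{420 + 7 \left(G{\left(6,2 \right)} + z\right)} = \frac{-1420 + 864}{420 + 7 \left(\left(-5\right) 2 \cdot 6 - 19\right)} = - \frac{556}{420 + 7 \left(-60 - 19\right)} = - \frac{556}{420 + 7 \left(-79\right)} = - \frac{556}{420 - 553} = - \frac{556}{-133} = \left(-556\right) \left(- \frac{1}{133}\right) = \frac{556}{133}$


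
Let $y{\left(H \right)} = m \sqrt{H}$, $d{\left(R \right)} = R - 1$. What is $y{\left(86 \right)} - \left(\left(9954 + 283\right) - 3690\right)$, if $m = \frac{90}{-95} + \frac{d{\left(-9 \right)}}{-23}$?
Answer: $-6547 - \frac{224 \sqrt{86}}{437} \approx -6551.8$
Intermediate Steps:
$d{\left(R \right)} = -1 + R$
$m = - \frac{224}{437}$ ($m = \frac{90}{-95} + \frac{-1 - 9}{-23} = 90 \left(- \frac{1}{95}\right) - - \frac{10}{23} = - \frac{18}{19} + \frac{10}{23} = - \frac{224}{437} \approx -0.51259$)
$y{\left(H \right)} = - \frac{224 \sqrt{H}}{437}$
$y{\left(86 \right)} - \left(\left(9954 + 283\right) - 3690\right) = - \frac{224 \sqrt{86}}{437} - \left(\left(9954 + 283\right) - 3690\right) = - \frac{224 \sqrt{86}}{437} - \left(10237 - 3690\right) = - \frac{224 \sqrt{86}}{437} - 6547 = -6547 - \frac{224 \sqrt{86}}{437}$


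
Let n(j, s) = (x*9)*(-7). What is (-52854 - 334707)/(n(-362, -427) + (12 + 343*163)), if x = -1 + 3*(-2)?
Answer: -387561/56362 ≈ -6.8763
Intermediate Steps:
x = -7 (x = -1 - 6 = -7)
n(j, s) = 441 (n(j, s) = -7*9*(-7) = -63*(-7) = 441)
(-52854 - 334707)/(n(-362, -427) + (12 + 343*163)) = (-52854 - 334707)/(441 + (12 + 343*163)) = -387561/(441 + (12 + 55909)) = -387561/(441 + 55921) = -387561/56362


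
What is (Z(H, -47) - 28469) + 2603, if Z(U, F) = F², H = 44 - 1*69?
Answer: -23657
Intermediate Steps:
H = -25 (H = 44 - 69 = -25)
(Z(H, -47) - 28469) + 2603 = ((-47)² - 28469) + 2603 = (2209 - 28469) + 2603 = -26260 + 2603 = -23657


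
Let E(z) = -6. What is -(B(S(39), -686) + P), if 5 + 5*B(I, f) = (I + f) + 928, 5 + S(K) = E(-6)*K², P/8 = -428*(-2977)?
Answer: -50957346/5 ≈ -1.0191e+7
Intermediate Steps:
P = 10193248 (P = 8*(-428*(-2977)) = 8*1274156 = 10193248)
S(K) = -5 - 6*K²
B(I, f) = 923/5 + I/5 + f/5 (B(I, f) = -1 + ((I + f) + 928)/5 = -1 + (928 + I + f)/5 = -1 + (928/5 + I/5 + f/5) = 923/5 + I/5 + f/5)
-(B(S(39), -686) + P) = -((923/5 + (-5 - 6*39²)/5 + (⅕)*(-686)) + 10193248) = -((923/5 + (-5 - 6*1521)/5 - 686/5) + 10193248) = -((923/5 + (-5 - 9126)/5 - 686/5) + 10193248) = -((923/5 + (⅕)*(-9131) - 686/5) + 10193248) = -((923/5 - 9131/5 - 686/5) + 10193248) = -(-8894/5 + 10193248) = -1*50957346/5 = -50957346/5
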